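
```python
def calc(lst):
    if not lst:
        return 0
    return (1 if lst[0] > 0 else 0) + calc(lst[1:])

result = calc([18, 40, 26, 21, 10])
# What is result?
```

Count of positive elements in [18, 40, 26, 21, 10] = 5

Answer: 5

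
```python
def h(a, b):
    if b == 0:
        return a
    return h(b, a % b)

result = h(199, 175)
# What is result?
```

h(199, 175) -> h(175, 24) -> h(24, 7) -> h(7, 3) -> h(3, 1) -> h(1, 0) -> 1

Answer: 1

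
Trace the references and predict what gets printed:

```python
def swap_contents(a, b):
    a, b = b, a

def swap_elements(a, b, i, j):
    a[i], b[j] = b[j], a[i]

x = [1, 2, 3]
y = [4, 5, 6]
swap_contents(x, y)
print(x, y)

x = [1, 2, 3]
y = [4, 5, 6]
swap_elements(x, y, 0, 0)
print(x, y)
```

Key concept: parameter rebinding vs mutation.
Step by step:
`x = [1, 2, 3]` → x = [1, 2, 3]
`y = [4, 5, 6]` → y = [4, 5, 6]
`swap_contents(x, y)` → no visible change to tracked variables
`print(x, y)` → prints [1, 2, 3] [4, 5, 6]
`x = [1, 2, 3]` → x = [1, 2, 3]
`y = [4, 5, 6]` → y = [4, 5, 6]
`swap_elements(x, y, 0, 0)` → x = [4, 2, 3]; y = [1, 5, 6]
`print(x, y)` → prints [4, 2, 3] [1, 5, 6]

Answer:
[1, 2, 3] [4, 5, 6]
[4, 2, 3] [1, 5, 6]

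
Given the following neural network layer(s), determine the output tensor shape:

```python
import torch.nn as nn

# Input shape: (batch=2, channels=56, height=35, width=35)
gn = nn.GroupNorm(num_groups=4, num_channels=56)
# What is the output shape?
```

Input: (2, 56, 35, 35) -> Output: (2, 56, 35, 35)

Answer: (2, 56, 35, 35)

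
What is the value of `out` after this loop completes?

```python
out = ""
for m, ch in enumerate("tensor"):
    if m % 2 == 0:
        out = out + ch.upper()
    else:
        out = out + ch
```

Uppercase even positions in 'tensor'
`out` takes the values: "" → "T" → "Te" → "TeN" → "TeNs" → "TeNsO" → "TeNsOr"

Answer: "TeNsOr"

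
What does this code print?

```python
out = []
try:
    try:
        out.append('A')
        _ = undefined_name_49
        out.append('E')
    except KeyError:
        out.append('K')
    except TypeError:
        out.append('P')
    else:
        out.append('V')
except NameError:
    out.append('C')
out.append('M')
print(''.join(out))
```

Execution trace: 'A' (try body) → 'C' (outer except NameError) → 'M' (after the try/except). Output: ACM

Answer: ACM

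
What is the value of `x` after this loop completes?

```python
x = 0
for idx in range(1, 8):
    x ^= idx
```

XOR of 1 to 7
`x` takes the values: 0 → 1 → 3 → 0 → 4 → 1 → 7 → 0

Answer: 0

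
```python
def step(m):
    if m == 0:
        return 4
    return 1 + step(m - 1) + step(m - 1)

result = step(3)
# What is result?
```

step(m) = 1 + 2·step(m-1), step(0)=4. Closed form: (4+1)·2^3 - 1 = 39.

Answer: 39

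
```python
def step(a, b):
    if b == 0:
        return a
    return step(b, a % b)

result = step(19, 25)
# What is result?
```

step(19, 25) -> step(25, 19) -> step(19, 6) -> step(6, 1) -> step(1, 0) -> 1

Answer: 1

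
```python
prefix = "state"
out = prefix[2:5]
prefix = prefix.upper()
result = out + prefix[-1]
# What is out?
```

Trace:
`prefix = "state"` → prefix = 'state'
`out = prefix[2:5]` → out = 'ate'
`prefix = prefix.upper()` → prefix = 'STATE'
`result = out + prefix[-1]` → result = 'ateE'
So out = 'ate'

Answer: 'ate'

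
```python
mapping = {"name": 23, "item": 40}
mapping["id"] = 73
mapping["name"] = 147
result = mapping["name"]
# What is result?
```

Trace:
`mapping = {"name": 23, "item": 40}` → mapping = {'name': 23, 'item': 40}
`mapping["id"] = 73` → mapping = {'name': 23, 'item': 40, 'id': 73}
`mapping["name"] = 147` → mapping = {'name': 147, 'item': 40, 'id': 73}
`result = mapping["name"]` → result = 147
So result = 147

Answer: 147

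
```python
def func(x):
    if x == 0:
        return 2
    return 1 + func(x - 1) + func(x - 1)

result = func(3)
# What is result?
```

func(x) = 1 + 2·func(x-1), func(0)=2. Closed form: (2+1)·2^3 - 1 = 23.

Answer: 23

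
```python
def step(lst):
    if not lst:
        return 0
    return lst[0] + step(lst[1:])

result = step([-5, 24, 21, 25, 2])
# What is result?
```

(-5) + 24 + 21 + 25 + 2 + 0 = 67

Answer: 67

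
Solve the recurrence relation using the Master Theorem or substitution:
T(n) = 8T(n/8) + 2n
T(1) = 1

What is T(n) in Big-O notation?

By Master Theorem: a=8, b=8, f(n)=2n. Since log_8(8) = 1 and f(n) = Θ(n^1), Case 2 applies. T(n) = O(n log n).

Answer: O(n log n)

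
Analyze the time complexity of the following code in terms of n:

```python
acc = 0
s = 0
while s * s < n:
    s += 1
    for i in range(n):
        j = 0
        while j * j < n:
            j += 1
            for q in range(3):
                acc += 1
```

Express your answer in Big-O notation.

Each loop level contributes: √n × n × √n × 1. Multiplying the contributions gives O(n^2).

Answer: O(n^2)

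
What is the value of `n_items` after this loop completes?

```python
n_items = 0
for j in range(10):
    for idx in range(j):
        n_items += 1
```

Triangle number: 0+1+2+...+9
`n_items` takes the values: 0 → 1 → 2 → 3 → 4 → 5 → 6 → 7 → 8 → 9 → 10 → 11 → 12 → 13 → 14 → 15 → 16 → 17 → 18 → 19 → 20 → 21 → 22 → 23 → 24 → 25 → 26 → 27 → 28 → 29 → … → 41 → 42 → 43 → 44 → 45

Answer: 45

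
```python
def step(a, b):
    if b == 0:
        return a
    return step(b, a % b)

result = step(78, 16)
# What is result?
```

step(78, 16) -> step(16, 14) -> step(14, 2) -> step(2, 0) -> 2

Answer: 2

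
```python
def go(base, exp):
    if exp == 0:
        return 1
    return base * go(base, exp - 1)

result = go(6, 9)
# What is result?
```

go(6, 9) = 6 * 6 * 6 * 6 * 6 * 6 * 6 * 6 * 6 = 10077696

Answer: 10077696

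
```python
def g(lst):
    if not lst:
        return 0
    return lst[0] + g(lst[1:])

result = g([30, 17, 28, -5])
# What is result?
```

30 + 17 + 28 + (-5) + 0 = 70

Answer: 70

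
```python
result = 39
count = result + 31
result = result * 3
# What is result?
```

Trace:
`result = 39` → result = 39
`count = result + 31` → count = 70
`result = result * 3` → result = 117
So result = 117

Answer: 117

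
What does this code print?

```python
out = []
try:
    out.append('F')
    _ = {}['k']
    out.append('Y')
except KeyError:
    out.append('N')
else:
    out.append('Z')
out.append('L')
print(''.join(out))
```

Execution trace: 'F' (try body) → 'N' (except KeyError) → 'L' (after the try/except). Output: FNL

Answer: FNL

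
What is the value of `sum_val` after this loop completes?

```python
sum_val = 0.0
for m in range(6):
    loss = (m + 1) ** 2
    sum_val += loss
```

Sum of squared losses 1² + 2² + ... + 6²
`sum_val` takes the values: 0.0 → 1.0 → 5.0 → 14.0 → 30.0 → 55.0 → 91.0

Answer: 91.0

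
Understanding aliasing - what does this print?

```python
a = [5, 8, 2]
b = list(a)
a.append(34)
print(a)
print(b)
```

Key concept: list() constructor creates copy.
Step by step:
`a = [5, 8, 2]` → a = [5, 8, 2]
`b = list(a)` → b = [5, 8, 2]
`a.append(34)` → a = [5, 8, 2, 34]
`print(a)` → prints [5, 8, 2, 34]
`print(b)` → prints [5, 8, 2]

Answer:
[5, 8, 2, 34]
[5, 8, 2]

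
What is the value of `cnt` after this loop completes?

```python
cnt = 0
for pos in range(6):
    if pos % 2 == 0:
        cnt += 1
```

Count numbers divisible by 2 in range(6)
`cnt` takes the values: 0 → 1 → 2 → 3

Answer: 3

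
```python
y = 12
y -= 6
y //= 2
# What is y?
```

Trace:
`y = 12` → y = 12
`y -= 6` → y = 6
`y //= 2` → y = 3
So y = 3

Answer: 3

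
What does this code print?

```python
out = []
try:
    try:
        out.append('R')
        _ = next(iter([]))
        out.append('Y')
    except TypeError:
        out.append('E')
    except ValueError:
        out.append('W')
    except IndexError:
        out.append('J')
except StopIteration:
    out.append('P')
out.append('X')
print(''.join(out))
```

Execution trace: 'R' (try body) → 'P' (outer except StopIteration) → 'X' (after the try/except). Output: RPX

Answer: RPX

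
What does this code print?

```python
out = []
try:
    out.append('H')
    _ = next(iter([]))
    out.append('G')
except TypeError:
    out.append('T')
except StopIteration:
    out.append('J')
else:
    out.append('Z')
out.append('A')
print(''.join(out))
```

Execution trace: 'H' (try body) → 'J' (except StopIteration) → 'A' (after the try/except). Output: HJA

Answer: HJA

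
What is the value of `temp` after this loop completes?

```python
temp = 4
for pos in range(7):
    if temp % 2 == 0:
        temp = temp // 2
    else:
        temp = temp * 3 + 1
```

Collatz-style transformation from 4
`temp` takes the values: 4 → 2 → 1 → 4 → 2 → 1 → 4 → 2

Answer: 2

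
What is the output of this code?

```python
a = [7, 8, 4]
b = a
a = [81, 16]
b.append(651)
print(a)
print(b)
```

Key concept: rebinding vs mutation: a is rebound to a new list, b still points at the original.
Step by step:
`a = [7, 8, 4]` → a = [7, 8, 4]
`b = a` → b = [7, 8, 4] (same object as a)
`a = [81, 16]` → a = [81, 16]
`b.append(651)` → b = [7, 8, 4, 651]
`print(a)` → prints [81, 16]
`print(b)` → prints [7, 8, 4, 651]

Answer:
[81, 16]
[7, 8, 4, 651]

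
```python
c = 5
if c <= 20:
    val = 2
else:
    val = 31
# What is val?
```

Trace:
`c = 5` → c = 5
`if c <= 20: ...` → c <= 20 is True → val = 2
So val = 2

Answer: 2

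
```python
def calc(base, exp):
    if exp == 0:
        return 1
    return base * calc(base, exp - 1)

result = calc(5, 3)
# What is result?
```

calc(5, 3) = 5 * 5 * 5 = 125

Answer: 125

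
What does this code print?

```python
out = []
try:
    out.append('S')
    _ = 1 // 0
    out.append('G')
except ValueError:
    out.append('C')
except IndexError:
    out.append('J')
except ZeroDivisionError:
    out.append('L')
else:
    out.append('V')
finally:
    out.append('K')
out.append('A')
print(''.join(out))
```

Execution trace: 'S' (try body) → 'L' (except ZeroDivisionError) → 'K' (finally) → 'A' (after the try/except). Output: SLKA

Answer: SLKA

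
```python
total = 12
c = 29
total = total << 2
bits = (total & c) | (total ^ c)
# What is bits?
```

Trace:
`total = 12` → total = 12
`c = 29` → c = 29
`total = total << 2` → total = 48
`bits = (total & c) | (total ^ c)` → bits = 61
So bits = 61

Answer: 61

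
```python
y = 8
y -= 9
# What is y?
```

Trace:
`y = 8` → y = 8
`y -= 9` → y = -1
So y = -1

Answer: -1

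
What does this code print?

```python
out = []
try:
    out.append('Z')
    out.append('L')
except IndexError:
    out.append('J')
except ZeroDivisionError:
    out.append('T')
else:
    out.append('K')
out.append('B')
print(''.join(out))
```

Execution trace: 'Z' (try body) → 'L' (try body, no exception) → 'K' (else) → 'B' (after the try/except). Output: ZLKB

Answer: ZLKB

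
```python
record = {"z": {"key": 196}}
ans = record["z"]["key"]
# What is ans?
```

Trace:
`record = {"z": {"key": 196}}` → record = {'z': {'key': 196}}
`ans = record["z"]["key"]` → ans = 196
So ans = 196

Answer: 196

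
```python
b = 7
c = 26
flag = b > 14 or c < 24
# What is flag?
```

Trace:
`b = 7` → b = 7
`c = 26` → c = 26
`flag = b > 14 or c < 24` → flag = False
So flag = False

Answer: False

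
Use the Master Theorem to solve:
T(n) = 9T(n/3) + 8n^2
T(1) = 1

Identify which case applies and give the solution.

a=9, b=3, f(n)=8n^2. log_3(9) = 2. Since c=2 = 2, Case 2 applies: T(n) = Θ(n^log_b(a) · log n) = O(n^2 log n).

Answer: O(n^2 log n) - Case 2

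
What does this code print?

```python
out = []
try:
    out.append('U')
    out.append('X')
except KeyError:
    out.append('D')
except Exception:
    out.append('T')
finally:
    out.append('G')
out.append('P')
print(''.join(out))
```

Execution trace: 'U' (try body) → 'X' (try body, no exception) → 'G' (finally) → 'P' (after the try/except). Output: UXGP

Answer: UXGP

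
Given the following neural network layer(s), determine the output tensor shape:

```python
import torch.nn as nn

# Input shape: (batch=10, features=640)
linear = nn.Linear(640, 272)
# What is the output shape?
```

Input: (10, 640) -> Output: (10, 272)

Answer: (10, 272)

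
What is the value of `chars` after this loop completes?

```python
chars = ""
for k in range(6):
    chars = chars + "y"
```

Repeat 'y' 6 times
`chars` takes the values: "" → "y" → "yy" → "yyy" → "yyyy" → "yyyyy" → "yyyyyy"

Answer: "yyyyyy"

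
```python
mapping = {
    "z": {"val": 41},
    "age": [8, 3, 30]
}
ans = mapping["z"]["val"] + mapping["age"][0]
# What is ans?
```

Trace:
`mapping = { ...` → mapping = {'z': {'val': 41}, 'age': [8, 3, 30]}
`ans = mapping["z"]["val"] + mapping["age"][0]` → ans = 49
So ans = 49

Answer: 49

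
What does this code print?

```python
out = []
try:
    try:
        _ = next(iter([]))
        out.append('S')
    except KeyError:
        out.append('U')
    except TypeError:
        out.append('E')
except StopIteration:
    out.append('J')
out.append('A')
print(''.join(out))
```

Execution trace: 'J' (outer except StopIteration) → 'A' (after the try/except). Output: JA

Answer: JA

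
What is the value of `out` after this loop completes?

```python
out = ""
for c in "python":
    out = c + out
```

Reverse 'python'
`out` takes the values: "" → "p" → "yp" → "typ" → "htyp" → "ohtyp" → "nohtyp"

Answer: "nohtyp"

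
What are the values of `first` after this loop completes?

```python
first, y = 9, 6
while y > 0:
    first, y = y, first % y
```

GCD of 9 and 6
`first` takes the values: 9 → 6 → 3

Answer: 3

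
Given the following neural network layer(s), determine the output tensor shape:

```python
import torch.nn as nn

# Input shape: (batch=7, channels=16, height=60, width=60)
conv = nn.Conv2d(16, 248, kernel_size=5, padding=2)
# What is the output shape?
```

Input: (7, 16, 60, 60) -> Output: (7, 248, 60, 60)

Answer: (7, 248, 60, 60)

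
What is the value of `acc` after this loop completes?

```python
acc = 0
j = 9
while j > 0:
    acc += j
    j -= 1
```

Sum 9 down to 1
`acc` takes the values: 0 → 9 → 17 → 24 → 30 → 35 → 39 → 42 → 44 → 45

Answer: 45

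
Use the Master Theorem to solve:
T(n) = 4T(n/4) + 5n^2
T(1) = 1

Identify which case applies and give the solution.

a=4, b=4, f(n)=5n^2. log_4(4) = 1. Since c=2 > 1 and the regularity condition holds (4(n/4)^2 = (4/4^2)n^2 with 4/4^2 < 1), Case 3 applies: T(n) = Θ(f(n)) = O(n^2).

Answer: O(n^2) - Case 3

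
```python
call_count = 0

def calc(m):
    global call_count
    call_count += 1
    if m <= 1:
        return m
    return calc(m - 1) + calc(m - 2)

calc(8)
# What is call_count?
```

Calls(m) = 1 + Calls(m-1) + Calls(m-2); Calls(0)=Calls(1)=1. For m=8 this gives 67.

Answer: 67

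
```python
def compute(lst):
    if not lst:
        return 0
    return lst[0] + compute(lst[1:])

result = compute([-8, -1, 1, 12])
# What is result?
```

(-8) + (-1) + 1 + 12 + 0 = 4

Answer: 4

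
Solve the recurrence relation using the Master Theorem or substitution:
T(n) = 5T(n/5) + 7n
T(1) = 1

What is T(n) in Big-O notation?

By Master Theorem: a=5, b=5, f(n)=7n. Since log_5(5) = 1 and f(n) = Θ(n^1), Case 2 applies. T(n) = O(n log n).

Answer: O(n log n)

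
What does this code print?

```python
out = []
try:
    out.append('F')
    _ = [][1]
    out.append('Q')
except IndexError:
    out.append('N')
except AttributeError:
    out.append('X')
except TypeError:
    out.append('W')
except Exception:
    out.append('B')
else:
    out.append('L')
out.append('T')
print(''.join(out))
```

Execution trace: 'F' (try body) → 'N' (except IndexError) → 'T' (after the try/except). Output: FNT

Answer: FNT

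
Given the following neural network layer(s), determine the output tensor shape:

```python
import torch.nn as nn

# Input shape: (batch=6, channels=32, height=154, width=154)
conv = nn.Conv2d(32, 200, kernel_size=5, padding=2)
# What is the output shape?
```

Input: (6, 32, 154, 154) -> Output: (6, 200, 154, 154)

Answer: (6, 200, 154, 154)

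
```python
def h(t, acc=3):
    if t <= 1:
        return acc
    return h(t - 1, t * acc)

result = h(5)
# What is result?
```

Accumulator trace (n, acc): (5, 3) -> (4, 15) -> (3, 60) -> (2, 180) -> (1, 360) -> return 360

Answer: 360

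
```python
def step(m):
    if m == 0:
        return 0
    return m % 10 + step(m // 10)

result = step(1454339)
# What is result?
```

Sum of digits of 1454339: 9 + 3 + 3 + 4 + 5 + 4 + 1 = 29

Answer: 29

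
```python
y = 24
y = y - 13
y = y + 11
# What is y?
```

Trace:
`y = 24` → y = 24
`y = y - 13` → y = 11
`y = y + 11` → y = 22
So y = 22

Answer: 22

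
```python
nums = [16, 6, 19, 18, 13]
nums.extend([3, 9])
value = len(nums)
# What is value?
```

Trace:
`nums = [16, 6, 19, 18, 13]` → nums = [16, 6, 19, 18, 13]
`nums.extend([3, 9])` → nums = [16, 6, 19, 18, 13, 3, 9]
`value = len(nums)` → value = 7
So value = 7

Answer: 7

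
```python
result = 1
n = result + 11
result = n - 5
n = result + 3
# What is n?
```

Trace:
`result = 1` → result = 1
`n = result + 11` → n = 12
`result = n - 5` → result = 7
`n = result + 3` → n = 10
So n = 10

Answer: 10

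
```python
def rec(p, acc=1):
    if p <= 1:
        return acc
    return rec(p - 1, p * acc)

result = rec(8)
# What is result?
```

Accumulator trace (n, acc): (8, 1) -> (7, 8) -> (6, 56) -> (5, 336) -> (4, 1680) -> (3, 6720) -> (2, 20160) -> (1, 40320) -> return 40320

Answer: 40320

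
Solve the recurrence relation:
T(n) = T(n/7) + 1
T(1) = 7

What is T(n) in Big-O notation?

Each step divides n by 7 and adds 1. After log_7(n) steps we reach T(1)=7. So T(n) = 1·log_7(n) + 7 = O(log n).

Answer: O(log n)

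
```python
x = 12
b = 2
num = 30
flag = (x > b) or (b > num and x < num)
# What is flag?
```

Trace:
`x = 12` → x = 12
`b = 2` → b = 2
`num = 30` → num = 30
`flag = (x > b) or (b > num and x < num)` → flag = True
So flag = True

Answer: True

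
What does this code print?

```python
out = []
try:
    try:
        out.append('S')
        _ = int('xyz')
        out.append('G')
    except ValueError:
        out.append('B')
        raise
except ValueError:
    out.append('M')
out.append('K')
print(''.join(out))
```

Execution trace: 'S' (inner try body) → 'B' (inner except ValueError) → 'M' (outer except ValueError) → 'K' (after the try/except). Output: SBMK

Answer: SBMK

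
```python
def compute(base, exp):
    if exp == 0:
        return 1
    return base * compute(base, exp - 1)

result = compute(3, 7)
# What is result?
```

compute(3, 7) = 3 * 3 * 3 * 3 * 3 * 3 * 3 = 2187

Answer: 2187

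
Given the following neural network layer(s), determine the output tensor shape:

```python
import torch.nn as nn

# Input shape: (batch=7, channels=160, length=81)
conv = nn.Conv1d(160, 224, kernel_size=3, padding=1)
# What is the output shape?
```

Input: (7, 160, 81) -> Output: (7, 224, 81)

Answer: (7, 224, 81)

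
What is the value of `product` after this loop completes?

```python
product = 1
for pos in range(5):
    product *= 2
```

2^5 = 32
`product` takes the values: 1 → 2 → 4 → 8 → 16 → 32

Answer: 32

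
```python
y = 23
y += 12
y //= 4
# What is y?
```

Trace:
`y = 23` → y = 23
`y += 12` → y = 35
`y //= 4` → y = 8
So y = 8

Answer: 8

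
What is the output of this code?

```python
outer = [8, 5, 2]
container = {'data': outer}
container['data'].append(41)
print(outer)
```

Key concept: dict holds reference to list.
Step by step:
`outer = [8, 5, 2]` → outer = [8, 5, 2]
`container = {'data': outer}` → container = {'data': [8, 5, 2]}
`container['data'].append(41)` → outer = [8, 5, 2, 41]; container = {'data': [8, 5, 2, 41]}
`print(outer)` → prints [8, 5, 2, 41]

Answer: [8, 5, 2, 41]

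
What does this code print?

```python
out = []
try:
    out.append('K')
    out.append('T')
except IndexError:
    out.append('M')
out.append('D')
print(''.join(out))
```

Execution trace: 'K' (try body) → 'T' (try body, no exception) → 'D' (after the try/except). Output: KTD

Answer: KTD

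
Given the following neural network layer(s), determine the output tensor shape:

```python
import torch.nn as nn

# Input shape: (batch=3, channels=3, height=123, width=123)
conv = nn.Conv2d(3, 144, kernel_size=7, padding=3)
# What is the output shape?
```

Input: (3, 3, 123, 123) -> Output: (3, 144, 123, 123)

Answer: (3, 144, 123, 123)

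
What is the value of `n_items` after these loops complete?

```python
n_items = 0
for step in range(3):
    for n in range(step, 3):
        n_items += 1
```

Upper triangle: 3 + 2 + ... + 1
`n_items` takes the values: 0 → 1 → 2 → 3 → 4 → 5 → 6

Answer: 6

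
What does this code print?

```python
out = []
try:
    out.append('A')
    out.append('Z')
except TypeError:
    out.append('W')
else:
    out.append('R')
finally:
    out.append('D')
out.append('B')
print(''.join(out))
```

Execution trace: 'A' (try body) → 'Z' (try body, no exception) → 'R' (else) → 'D' (finally) → 'B' (after the try/except). Output: AZRDB

Answer: AZRDB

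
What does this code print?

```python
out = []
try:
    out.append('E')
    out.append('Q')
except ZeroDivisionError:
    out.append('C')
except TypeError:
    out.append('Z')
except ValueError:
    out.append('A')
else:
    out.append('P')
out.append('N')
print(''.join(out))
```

Execution trace: 'E' (try body) → 'Q' (try body, no exception) → 'P' (else) → 'N' (after the try/except). Output: EQPN

Answer: EQPN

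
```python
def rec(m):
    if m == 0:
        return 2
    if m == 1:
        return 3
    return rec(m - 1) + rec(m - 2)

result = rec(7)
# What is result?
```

Build up from base cases: rec(0)=2, rec(1)=3, rec(2)=5, rec(3)=8, rec(4)=13, rec(5)=21, rec(6)=34, ..., rec(7)=55

Answer: 55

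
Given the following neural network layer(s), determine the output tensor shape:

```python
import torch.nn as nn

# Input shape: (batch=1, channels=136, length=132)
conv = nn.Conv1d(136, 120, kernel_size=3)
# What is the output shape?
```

Input: (1, 136, 132) -> Output: (1, 120, 130)

Answer: (1, 120, 130)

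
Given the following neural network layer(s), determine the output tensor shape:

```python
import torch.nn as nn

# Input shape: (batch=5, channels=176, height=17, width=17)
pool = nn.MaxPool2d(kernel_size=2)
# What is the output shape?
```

Input: (5, 176, 17, 17) -> Output: (5, 176, 8, 8)

Answer: (5, 176, 8, 8)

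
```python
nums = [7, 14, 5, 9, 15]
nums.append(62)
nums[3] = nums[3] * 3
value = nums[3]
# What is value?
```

Trace:
`nums = [7, 14, 5, 9, 15]` → nums = [7, 14, 5, 9, 15]
`nums.append(62)` → nums = [7, 14, 5, 9, 15, 62]
`nums[3] = nums[3] * 3` → nums = [7, 14, 5, 27, 15, 62]
`value = nums[3]` → value = 27
So value = 27

Answer: 27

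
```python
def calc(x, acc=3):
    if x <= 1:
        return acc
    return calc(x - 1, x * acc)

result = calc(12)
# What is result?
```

Accumulator trace (n, acc): (12, 3) -> (11, 36) -> (10, 396) -> (9, 3960) -> (8, 35640) -> (7, 285120) -> (6, 1995840) -> (5, 11975040) -> (4, 59875200) -> (3, 239500800) -> (2, 718502400) -> (1, 1437004800) -> return 1437004800

Answer: 1437004800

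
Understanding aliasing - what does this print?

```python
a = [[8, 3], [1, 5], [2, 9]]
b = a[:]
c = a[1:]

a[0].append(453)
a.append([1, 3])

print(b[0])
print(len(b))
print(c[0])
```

Key concept: slice with nested mutation.
Step by step:
`a = [[8, 3], [1, 5], [2, 9]]` → a = [[8, 3], [1, 5], [2, 9]]
`b = a[:]` → b = [[8, 3], [1, 5], [2, 9]]
`c = a[1:]` → c = [[1, 5], [2, 9]]
`a[0].append(453)` → a = [[8, 3, 453], [1, 5], [2, 9]]; b = [[8, 3, 453], [1, 5], [2, 9]]
`a.append([1, 3])` → a = [[8, 3, 453], [1, 5], [2, 9], [1, 3]]
`print(b[0])` → prints [8, 3, 453]
`print(len(b))` → prints 3
`print(c[0])` → prints [1, 5]

Answer:
[8, 3, 453]
3
[1, 5]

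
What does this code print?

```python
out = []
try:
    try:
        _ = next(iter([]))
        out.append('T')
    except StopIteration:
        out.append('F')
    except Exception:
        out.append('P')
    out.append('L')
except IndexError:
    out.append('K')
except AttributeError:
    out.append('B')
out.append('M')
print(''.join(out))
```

Execution trace: 'F' (inner except StopIteration) → 'L' (try body, no exception) → 'M' (after the try/except). Output: FLM

Answer: FLM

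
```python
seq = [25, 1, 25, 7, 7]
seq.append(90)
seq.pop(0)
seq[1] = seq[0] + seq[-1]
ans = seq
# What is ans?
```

Trace:
`seq = [25, 1, 25, 7, 7]` → seq = [25, 1, 25, 7, 7]
`seq.append(90)` → seq = [25, 1, 25, 7, 7, 90]
`seq.pop(0)` → seq = [1, 25, 7, 7, 90]
`seq[1] = seq[0] + seq[-1]` → seq = [1, 91, 7, 7, 90]
`ans = seq` → ans = [1, 91, 7, 7, 90]
So ans = [1, 91, 7, 7, 90]

Answer: [1, 91, 7, 7, 90]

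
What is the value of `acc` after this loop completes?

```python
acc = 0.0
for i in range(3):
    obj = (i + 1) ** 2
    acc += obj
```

Sum of squared losses 1² + 2² + ... + 3²
`acc` takes the values: 0.0 → 1.0 → 5.0 → 14.0

Answer: 14.0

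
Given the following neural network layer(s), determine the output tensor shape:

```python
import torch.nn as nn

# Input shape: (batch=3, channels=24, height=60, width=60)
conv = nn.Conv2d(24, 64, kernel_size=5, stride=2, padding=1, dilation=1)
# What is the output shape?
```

Input: (3, 24, 60, 60) -> Output: (3, 64, 29, 29)

Answer: (3, 64, 29, 29)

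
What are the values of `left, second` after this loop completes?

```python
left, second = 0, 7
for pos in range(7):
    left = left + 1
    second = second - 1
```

left goes 0→7, second goes 7→0
`left, second` takes the values: (0, 7) → (1, 7) → (1, 6) → (2, 6) → (2, 5) → (3, 5) → (3, 4) → (4, 4) → (4, 3) → (5, 3) → (5, 2) → (6, 2) → (6, 1) → (7, 1) → (7, 0)

Answer: 7, 0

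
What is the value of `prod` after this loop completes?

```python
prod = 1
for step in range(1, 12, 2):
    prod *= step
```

Product of 1, 3, 5, ... up to 11
`prod` takes the values: 1 → 3 → 15 → 105 → 945 → 10395

Answer: 10395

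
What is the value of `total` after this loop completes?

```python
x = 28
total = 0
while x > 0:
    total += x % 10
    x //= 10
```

Sum digits of 28
`total` takes the values: 0 → 8 → 10

Answer: 10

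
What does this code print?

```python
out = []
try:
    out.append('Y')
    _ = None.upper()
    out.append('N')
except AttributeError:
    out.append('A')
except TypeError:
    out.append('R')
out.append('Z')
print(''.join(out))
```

Execution trace: 'Y' (try body) → 'A' (except AttributeError) → 'Z' (after the try/except). Output: YAZ

Answer: YAZ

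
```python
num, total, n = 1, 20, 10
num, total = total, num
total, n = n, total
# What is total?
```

Trace:
`num, total, n = 1, 20, 10` → num = 1; total = 20; n = 10
`num, total = total, num` → num = 20; total = 1
`total, n = n, total` → total = 10; n = 1
So total = 10

Answer: 10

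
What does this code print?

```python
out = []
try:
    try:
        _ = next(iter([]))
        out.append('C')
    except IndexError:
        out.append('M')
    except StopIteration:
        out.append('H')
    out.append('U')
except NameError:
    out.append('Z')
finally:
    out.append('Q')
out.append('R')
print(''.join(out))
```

Execution trace: 'H' (inner except StopIteration) → 'U' (try body, no exception) → 'Q' (finally) → 'R' (after the try/except). Output: HUQR

Answer: HUQR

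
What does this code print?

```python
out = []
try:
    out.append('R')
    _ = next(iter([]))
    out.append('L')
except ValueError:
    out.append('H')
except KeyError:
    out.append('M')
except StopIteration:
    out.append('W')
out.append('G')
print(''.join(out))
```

Execution trace: 'R' (try body) → 'W' (except StopIteration) → 'G' (after the try/except). Output: RWG

Answer: RWG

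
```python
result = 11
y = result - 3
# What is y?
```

Trace:
`result = 11` → result = 11
`y = result - 3` → y = 8
So y = 8

Answer: 8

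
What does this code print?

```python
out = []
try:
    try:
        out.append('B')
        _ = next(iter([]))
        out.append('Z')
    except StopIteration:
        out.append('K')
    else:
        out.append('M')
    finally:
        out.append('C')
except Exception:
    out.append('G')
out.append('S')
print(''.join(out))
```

Execution trace: 'B' (inner try body) → 'K' (inner except StopIteration) → 'C' (inner finally) → 'S' (after the try/except). Output: BKCS

Answer: BKCS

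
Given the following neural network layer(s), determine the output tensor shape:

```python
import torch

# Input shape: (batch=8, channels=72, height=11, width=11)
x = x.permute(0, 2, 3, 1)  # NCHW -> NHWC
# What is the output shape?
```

Input: (8, 72, 11, 11) -> Output: (8, 11, 11, 72)

Answer: (8, 11, 11, 72)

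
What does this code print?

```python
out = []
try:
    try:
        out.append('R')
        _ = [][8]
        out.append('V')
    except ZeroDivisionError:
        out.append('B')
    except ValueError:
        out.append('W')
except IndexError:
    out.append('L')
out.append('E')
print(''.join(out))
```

Execution trace: 'R' (try body) → 'L' (outer except IndexError) → 'E' (after the try/except). Output: RLE

Answer: RLE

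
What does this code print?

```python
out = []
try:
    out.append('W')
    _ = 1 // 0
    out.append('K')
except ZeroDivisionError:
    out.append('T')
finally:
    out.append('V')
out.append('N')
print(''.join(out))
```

Execution trace: 'W' (try body) → 'T' (except ZeroDivisionError) → 'V' (finally) → 'N' (after the try/except). Output: WTVN

Answer: WTVN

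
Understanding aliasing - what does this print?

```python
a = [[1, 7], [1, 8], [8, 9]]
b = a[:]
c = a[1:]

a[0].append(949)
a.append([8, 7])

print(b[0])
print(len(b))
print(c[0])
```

Key concept: slice with nested mutation.
Step by step:
`a = [[1, 7], [1, 8], [8, 9]]` → a = [[1, 7], [1, 8], [8, 9]]
`b = a[:]` → b = [[1, 7], [1, 8], [8, 9]]
`c = a[1:]` → c = [[1, 8], [8, 9]]
`a[0].append(949)` → a = [[1, 7, 949], [1, 8], [8, 9]]; b = [[1, 7, 949], [1, 8], [8, 9]]
`a.append([8, 7])` → a = [[1, 7, 949], [1, 8], [8, 9], [8, 7]]
`print(b[0])` → prints [1, 7, 949]
`print(len(b))` → prints 3
`print(c[0])` → prints [1, 8]

Answer:
[1, 7, 949]
3
[1, 8]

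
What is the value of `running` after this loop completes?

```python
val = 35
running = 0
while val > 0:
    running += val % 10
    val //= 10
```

Sum digits of 35
`running` takes the values: 0 → 5 → 8

Answer: 8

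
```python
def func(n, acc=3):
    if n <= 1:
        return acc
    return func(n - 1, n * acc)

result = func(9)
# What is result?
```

Accumulator trace (n, acc): (9, 3) -> (8, 27) -> (7, 216) -> (6, 1512) -> (5, 9072) -> (4, 45360) -> (3, 181440) -> (2, 544320) -> (1, 1088640) -> return 1088640

Answer: 1088640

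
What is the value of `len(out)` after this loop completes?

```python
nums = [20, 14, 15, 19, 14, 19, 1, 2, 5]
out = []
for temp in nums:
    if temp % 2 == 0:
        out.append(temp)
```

Count even numbers in [20, 14, 15, 19, 14, 19, 1, 2, 5]
`out` takes the values: [] → [20] → [20, 14] → [20, 14, 14] → [20, 14, 14, 2]
So `len(out)` = 4

Answer: 4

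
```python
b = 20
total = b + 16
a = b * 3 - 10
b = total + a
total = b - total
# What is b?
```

Trace:
`b = 20` → b = 20
`total = b + 16` → total = 36
`a = b * 3 - 10` → a = 50
`b = total + a` → b = 86
`total = b - total` → total = 50
So b = 86

Answer: 86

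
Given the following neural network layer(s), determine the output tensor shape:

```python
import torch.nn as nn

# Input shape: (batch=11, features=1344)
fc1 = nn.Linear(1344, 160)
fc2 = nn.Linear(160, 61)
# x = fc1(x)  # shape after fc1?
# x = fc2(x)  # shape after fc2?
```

Input: (11, 1344) -> after fc1: (11, 160) -> Output: (11, 61)

Answer: (11, 61)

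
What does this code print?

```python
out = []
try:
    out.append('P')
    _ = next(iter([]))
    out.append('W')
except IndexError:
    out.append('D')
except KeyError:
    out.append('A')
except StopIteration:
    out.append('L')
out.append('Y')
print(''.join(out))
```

Execution trace: 'P' (try body) → 'L' (except StopIteration) → 'Y' (after the try/except). Output: PLY

Answer: PLY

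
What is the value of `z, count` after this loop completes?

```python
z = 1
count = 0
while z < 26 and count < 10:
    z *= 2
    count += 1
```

Double until >= 26 or 10 iterations
`z, count` takes the values: (1, 0) → (2, 0) → (2, 1) → (4, 1) → (4, 2) → (8, 2) → (8, 3) → (16, 3) → (16, 4) → (32, 4) → (32, 5)

Answer: 32, 5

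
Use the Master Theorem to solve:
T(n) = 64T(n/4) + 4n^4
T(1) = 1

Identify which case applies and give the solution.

a=64, b=4, f(n)=4n^4. log_4(64) = 3. Since c=4 > 3 and the regularity condition holds (64(n/4)^4 = (64/4^4)n^4 with 64/4^4 < 1), Case 3 applies: T(n) = Θ(f(n)) = O(n^4).

Answer: O(n^4) - Case 3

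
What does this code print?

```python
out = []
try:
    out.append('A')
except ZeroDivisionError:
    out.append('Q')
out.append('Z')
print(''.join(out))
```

Execution trace: 'A' (try body, no exception) → 'Z' (after the try/except). Output: AZ

Answer: AZ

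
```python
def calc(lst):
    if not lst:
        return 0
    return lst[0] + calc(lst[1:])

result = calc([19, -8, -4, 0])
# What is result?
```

19 + (-8) + (-4) + 0 + 0 = 7

Answer: 7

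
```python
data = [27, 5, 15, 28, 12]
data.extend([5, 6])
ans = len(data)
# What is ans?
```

Trace:
`data = [27, 5, 15, 28, 12]` → data = [27, 5, 15, 28, 12]
`data.extend([5, 6])` → data = [27, 5, 15, 28, 12, 5, 6]
`ans = len(data)` → ans = 7
So ans = 7

Answer: 7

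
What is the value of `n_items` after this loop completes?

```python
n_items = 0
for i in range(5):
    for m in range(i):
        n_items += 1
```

Triangle number: 0+1+2+...+4
`n_items` takes the values: 0 → 1 → 2 → 3 → 4 → 5 → 6 → 7 → 8 → 9 → 10

Answer: 10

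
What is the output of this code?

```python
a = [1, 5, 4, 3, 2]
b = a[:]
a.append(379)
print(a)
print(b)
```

Key concept: slice [:] creates copy.
Step by step:
`a = [1, 5, 4, 3, 2]` → a = [1, 5, 4, 3, 2]
`b = a[:]` → b = [1, 5, 4, 3, 2]
`a.append(379)` → a = [1, 5, 4, 3, 2, 379]
`print(a)` → prints [1, 5, 4, 3, 2, 379]
`print(b)` → prints [1, 5, 4, 3, 2]

Answer:
[1, 5, 4, 3, 2, 379]
[1, 5, 4, 3, 2]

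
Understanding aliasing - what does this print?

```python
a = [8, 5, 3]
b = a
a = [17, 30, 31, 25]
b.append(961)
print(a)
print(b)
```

Key concept: rebinding vs mutation: a is rebound to a new list, b still points at the original.
Step by step:
`a = [8, 5, 3]` → a = [8, 5, 3]
`b = a` → b = [8, 5, 3] (same object as a)
`a = [17, 30, 31, 25]` → a = [17, 30, 31, 25]
`b.append(961)` → b = [8, 5, 3, 961]
`print(a)` → prints [17, 30, 31, 25]
`print(b)` → prints [8, 5, 3, 961]

Answer:
[17, 30, 31, 25]
[8, 5, 3, 961]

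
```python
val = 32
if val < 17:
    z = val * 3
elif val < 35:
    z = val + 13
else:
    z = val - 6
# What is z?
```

Trace:
`val = 32` → val = 32
`if val < 17: ...` → val < 17 is False, val < 35 is True → z = 45
So z = 45

Answer: 45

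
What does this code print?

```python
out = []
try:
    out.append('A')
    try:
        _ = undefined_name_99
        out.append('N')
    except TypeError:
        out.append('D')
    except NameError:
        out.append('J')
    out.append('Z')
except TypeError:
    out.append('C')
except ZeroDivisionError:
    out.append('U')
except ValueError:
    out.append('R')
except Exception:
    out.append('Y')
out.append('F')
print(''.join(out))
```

Execution trace: 'A' (try body) → 'J' (inner except NameError) → 'Z' (try body, no exception) → 'F' (after the try/except). Output: AJZF

Answer: AJZF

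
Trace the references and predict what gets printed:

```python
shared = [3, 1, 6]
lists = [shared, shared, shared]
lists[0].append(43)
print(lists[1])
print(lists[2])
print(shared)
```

Key concept: list of same reference.
Step by step:
`shared = [3, 1, 6]` → shared = [3, 1, 6]
`lists = [shared, shared, shared]` → lists = [[3, 1, 6], [3, 1, 6], [3, 1, 6]]
`lists[0].append(43)` → shared = [3, 1, 6, 43]; lists = [[3, 1, 6, 43], [3, 1, 6, 43], [3, 1, 6, 43]]
`print(lists[1])` → prints [3, 1, 6, 43]
`print(lists[2])` → prints [3, 1, 6, 43]
`print(shared)` → prints [3, 1, 6, 43]

Answer:
[3, 1, 6, 43]
[3, 1, 6, 43]
[3, 1, 6, 43]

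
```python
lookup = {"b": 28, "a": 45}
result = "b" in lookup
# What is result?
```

Trace:
`lookup = {"b": 28, "a": 45}` → lookup = {'b': 28, 'a': 45}
`result = "b" in lookup` → result = True
So result = True

Answer: True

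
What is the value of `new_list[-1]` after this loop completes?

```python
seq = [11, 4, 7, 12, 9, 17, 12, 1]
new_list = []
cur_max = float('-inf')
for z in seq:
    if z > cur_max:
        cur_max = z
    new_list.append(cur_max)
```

Running max ends at 17
`new_list` takes the values: [] → [11] → [11, 11] → [11, 11, 11] → [11, 11, 11, 12] → [11, 11, 11, 12, 12] → [11, 11, 11, 12, 12, 17] → [11, 11, 11, 12, 12, 17, 17] → [11, 11, 11, 12, 12, 17, 17, 17]
So `new_list[-1]` = 17

Answer: 17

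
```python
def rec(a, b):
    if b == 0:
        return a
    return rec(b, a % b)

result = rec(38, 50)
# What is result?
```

rec(38, 50) -> rec(50, 38) -> rec(38, 12) -> rec(12, 2) -> rec(2, 0) -> 2

Answer: 2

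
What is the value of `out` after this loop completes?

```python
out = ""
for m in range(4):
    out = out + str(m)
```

Concatenate digits 0 to 3
`out` takes the values: "" → "0" → "01" → "012" → "0123"

Answer: "0123"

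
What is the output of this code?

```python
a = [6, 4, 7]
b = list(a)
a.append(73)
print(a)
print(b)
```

Key concept: list() constructor creates copy.
Step by step:
`a = [6, 4, 7]` → a = [6, 4, 7]
`b = list(a)` → b = [6, 4, 7]
`a.append(73)` → a = [6, 4, 7, 73]
`print(a)` → prints [6, 4, 7, 73]
`print(b)` → prints [6, 4, 7]

Answer:
[6, 4, 7, 73]
[6, 4, 7]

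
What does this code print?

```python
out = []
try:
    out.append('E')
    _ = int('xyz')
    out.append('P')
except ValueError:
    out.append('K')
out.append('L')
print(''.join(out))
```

Execution trace: 'E' (try body) → 'K' (except ValueError) → 'L' (after the try/except). Output: EKL

Answer: EKL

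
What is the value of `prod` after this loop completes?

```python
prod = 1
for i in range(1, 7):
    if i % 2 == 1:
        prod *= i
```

Product of odd numbers 1 to 6
`prod` takes the values: 1 → 3 → 15

Answer: 15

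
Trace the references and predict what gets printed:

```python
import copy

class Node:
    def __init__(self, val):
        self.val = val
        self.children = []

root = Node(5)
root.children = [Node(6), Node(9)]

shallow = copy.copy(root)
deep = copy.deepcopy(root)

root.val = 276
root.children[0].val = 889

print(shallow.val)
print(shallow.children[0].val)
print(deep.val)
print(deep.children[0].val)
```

Key concept: deep copy with custom objects.
Step by step:
`root = Node(5)` → root = Node(val=5, children=[])
`root.children = [Node(6), Node(9)]` → root = Node(val=5, children=[Node(val=6, children=[]), Node(val=9, children=[])])
`shallow = copy.copy(root)` → shallow = Node(val=5, children=[Node(val=6, children=[]), Node(val=9, children=[])])
`deep = copy.deepcopy(root)` → deep = Node(val=5, children=[Node(val=6, children=[]), Node(val=9, children=[])])
`root.val = 276` → root = Node(val=276, children=[Node(val=6, children=[]), Node(val=9, children=[])])
`root.children[0].val = 889` → root = Node(val=276, children=[Node(val=889, children=[]), Node(val=9, children=[])]); shallow = Node(val=5, children=[Node(val=889, children=[]), Node(val=9, children=[])])
`print(shallow.val)` → prints 5
`print(shallow.children[0].val)` → prints 889
`print(deep.val)` → prints 5
`print(deep.children[0].val)` → prints 6

Answer:
5
889
5
6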